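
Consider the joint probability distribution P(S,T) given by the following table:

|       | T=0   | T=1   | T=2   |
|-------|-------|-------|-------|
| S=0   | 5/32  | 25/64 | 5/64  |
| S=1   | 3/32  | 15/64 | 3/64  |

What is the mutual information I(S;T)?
Marginal P(S) (row sums):
  P(S=0) = 5/32 + 25/64 + 5/64 = 5/8
  P(S=1) = 3/32 + 15/64 + 3/64 = 3/8
Marginal P(T) (column sums):
  P(T=0) = 5/32 + 3/32 = 1/4
  P(T=1) = 25/64 + 15/64 = 5/8
  P(T=2) = 5/64 + 3/64 = 1/8

H(S) = -[(5/8)·log₂(5/8) + (3/8)·log₂(3/8)]
  = 0.4238 + 0.5306
  = 0.9544 bits
H(T) = -[(1/4)·log₂(1/4) + (5/8)·log₂(5/8) + (1/8)·log₂(1/8)]
  = 0.5000 + 0.4238 + 0.3750
  = 1.2988 bits
H(S,T) = -[(5/32)·log₂(5/32) + (25/64)·log₂(25/64) + (5/64)·log₂(5/64) + (3/32)·log₂(3/32) + (15/64)·log₂(15/64) + (3/64)·log₂(3/64)]
  = 0.4184 + 0.5297 + 0.2873 + 0.3202 + 0.4906 + 0.2070
  = 2.2532 bits

I(S;T) = H(S) + H(T) - H(S,T)
  = 0.9544 + 1.2988 - 2.2532
  = 0.0000 bits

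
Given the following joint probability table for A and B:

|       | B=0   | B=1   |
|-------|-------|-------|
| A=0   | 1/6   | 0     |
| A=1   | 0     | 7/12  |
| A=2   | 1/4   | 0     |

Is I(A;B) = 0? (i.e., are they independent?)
Marginal P(A) (row sums):
  P(A=0) = 1/6 + 0 = 1/6
  P(A=1) = 0 + 7/12 = 7/12
  P(A=2) = 1/4 + 0 = 1/4
Marginal P(B) (column sums):
  P(B=0) = 1/6 + 0 + 1/4 = 5/12
  P(B=1) = 0 + 7/12 + 0 = 7/12

A and B are independent iff P(A=i,B=j) = P(A=i)·P(B=j) for every cell.
  P(A=0)·P(B=0) = 1/6 × 5/12 = 5/72, but P(A=0,B=0) = 1/6 ✗

No, A and B are not independent. Quantitatively, I(A;B) > 0:

H(A) = -[(1/6)·log₂(1/6) + (7/12)·log₂(7/12) + (1/4)·log₂(1/4)]
  = 0.4308 + 0.4536 + 0.5000
  = 1.3844 bits
H(B) = -[(5/12)·log₂(5/12) + (7/12)·log₂(7/12)]
  = 0.5263 + 0.4536
  = 0.9799 bits
H(A,B) = -[(1/6)·log₂(1/6) + (7/12)·log₂(7/12) + (1/4)·log₂(1/4)]
  = 0.4308 + 0.4536 + 0.5000
  = 1.3844 bits
I(A;B) = H(A) + H(B) - H(A,B) = 1.3844 + 0.9799 - 1.3844 = 0.9799 bits > 0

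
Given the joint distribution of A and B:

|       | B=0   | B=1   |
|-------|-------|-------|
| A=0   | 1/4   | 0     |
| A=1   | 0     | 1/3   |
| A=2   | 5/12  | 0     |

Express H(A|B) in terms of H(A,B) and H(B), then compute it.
H(A|B) = H(A,B) - H(B)

Marginal P(B) (column sums):
  P(B=0) = 1/4 + 0 + 5/12 = 2/3
  P(B=1) = 0 + 1/3 + 0 = 1/3

H(A,B) = -[(1/4)·log₂(1/4) + (1/3)·log₂(1/3) + (5/12)·log₂(5/12)]
  = 0.5000 + 0.5283 + 0.5263
  = 1.5546 bits
H(B) = -[(2/3)·log₂(2/3) + (1/3)·log₂(1/3)]
  = 0.3900 + 0.5283
  = 0.9183 bits

H(A|B) = 1.5546 - 0.9183 = 0.6363 bits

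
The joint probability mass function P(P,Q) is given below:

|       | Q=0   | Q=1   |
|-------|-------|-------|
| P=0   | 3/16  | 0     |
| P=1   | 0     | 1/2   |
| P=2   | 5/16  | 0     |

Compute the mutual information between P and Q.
Marginal P(P) (row sums):
  P(P=0) = 3/16 + 0 = 3/16
  P(P=1) = 0 + 1/2 = 1/2
  P(P=2) = 5/16 + 0 = 5/16
Marginal P(Q) (column sums):
  P(Q=0) = 3/16 + 0 + 5/16 = 1/2
  P(Q=1) = 0 + 1/2 + 0 = 1/2

H(P) = -[(3/16)·log₂(3/16) + (1/2)·log₂(1/2) + (5/16)·log₂(5/16)]
  = 0.4528 + 0.5000 + 0.5244
  = 1.4772 bits
H(Q) = -[(1/2)·log₂(1/2) + (1/2)·log₂(1/2)]
  = 0.5000 + 0.5000
  = 1.0000 bits
H(P,Q) = -[(3/16)·log₂(3/16) + (1/2)·log₂(1/2) + (5/16)·log₂(5/16)]
  = 0.4528 + 0.5000 + 0.5244
  = 1.4772 bits

I(P;Q) = H(P) + H(Q) - H(P,Q)
  = 1.4772 + 1.0000 - 1.4772
  = 1.0000 bits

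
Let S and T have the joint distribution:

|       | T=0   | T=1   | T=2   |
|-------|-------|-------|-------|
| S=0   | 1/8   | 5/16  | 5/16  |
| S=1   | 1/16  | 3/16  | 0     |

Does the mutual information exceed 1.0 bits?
Marginal P(S) (row sums):
  P(S=0) = 1/8 + 5/16 + 5/16 = 3/4
  P(S=1) = 1/16 + 3/16 + 0 = 1/4
Marginal P(T) (column sums):
  P(T=0) = 1/8 + 1/16 = 3/16
  P(T=1) = 5/16 + 3/16 = 1/2
  P(T=2) = 5/16 + 0 = 5/16

H(S) = -[(3/4)·log₂(3/4) + (1/4)·log₂(1/4)]
  = 0.3113 + 0.5000
  = 0.8113 bits
H(T) = -[(3/16)·log₂(3/16) + (1/2)·log₂(1/2) + (5/16)·log₂(5/16)]
  = 0.4528 + 0.5000 + 0.5244
  = 1.4772 bits
H(S,T) = -[(1/8)·log₂(1/8) + (5/16)·log₂(5/16) + (5/16)·log₂(5/16) + (1/16)·log₂(1/16) + (3/16)·log₂(3/16)]
  = 0.3750 + 0.5244 + 0.5244 + 0.2500 + 0.4528
  = 2.1266 bits

I(S;T) = H(S) + H(T) - H(S,T)
  = 0.8113 + 1.4772 - 2.1266
  = 0.1619 bits

No. I(S;T) = 0.1619 bits, which is ≤ 1.0 bits.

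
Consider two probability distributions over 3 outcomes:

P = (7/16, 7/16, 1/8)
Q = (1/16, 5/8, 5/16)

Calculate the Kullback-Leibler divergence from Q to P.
D(P||Q) = Σ P(i) log₂(P(i)/Q(i))
  i=0: (7/16) × log₂((7/16)/(1/16)) = (7/16) × log₂(7) = 1.2282
  i=1: (7/16) × log₂((7/16)/(5/8)) = (7/16) × log₂(7/10) = -0.2251
  i=2: (1/8) × log₂((1/8)/(5/16)) = (1/8) × log₂(2/5) = -0.1652
D(P||Q) = 1.2282 - 0.2251 - 0.1652
  = 0.8379 bits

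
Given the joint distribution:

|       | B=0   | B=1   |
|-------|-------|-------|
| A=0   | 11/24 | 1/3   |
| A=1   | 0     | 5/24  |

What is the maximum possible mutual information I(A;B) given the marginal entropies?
The upper bound on mutual information is I(A;B) ≤ min(H(A), H(B)).

Marginal P(A) (row sums):
  P(A=0) = 11/24 + 1/3 = 19/24
  P(A=1) = 0 + 5/24 = 5/24
Marginal P(B) (column sums):
  P(B=0) = 11/24 + 0 = 11/24
  P(B=1) = 1/3 + 5/24 = 13/24

H(A) = -[(19/24)·log₂(19/24) + (5/24)·log₂(5/24)]
  = 0.2668 + 0.4715
  = 0.7383 bits
H(B) = -[(11/24)·log₂(11/24) + (13/24)·log₂(13/24)]
  = 0.5159 + 0.4791
  = 0.9950 bits

Maximum possible I(A;B) = min(0.7383, 0.9950) = 0.7383 bits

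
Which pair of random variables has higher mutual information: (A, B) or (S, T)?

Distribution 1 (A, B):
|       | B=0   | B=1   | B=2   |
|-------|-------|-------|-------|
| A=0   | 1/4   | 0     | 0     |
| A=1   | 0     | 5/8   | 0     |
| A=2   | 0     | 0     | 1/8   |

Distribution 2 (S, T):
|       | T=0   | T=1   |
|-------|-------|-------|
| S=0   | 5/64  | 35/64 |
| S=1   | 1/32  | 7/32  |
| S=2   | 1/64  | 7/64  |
Distribution 1 (A, B):
Marginal P(A) (row sums):
  P(A=0) = 1/4 + 0 + 0 = 1/4
  P(A=1) = 0 + 5/8 + 0 = 5/8
  P(A=2) = 0 + 0 + 1/8 = 1/8
Marginal P(B) (column sums):
  P(B=0) = 1/4 + 0 + 0 = 1/4
  P(B=1) = 0 + 5/8 + 0 = 5/8
  P(B=2) = 0 + 0 + 1/8 = 1/8

H(A) = -[(1/4)·log₂(1/4) + (5/8)·log₂(5/8) + (1/8)·log₂(1/8)]
  = 0.5000 + 0.4238 + 0.3750
  = 1.2988 bits
H(B) = -[(1/4)·log₂(1/4) + (5/8)·log₂(5/8) + (1/8)·log₂(1/8)]
  = 0.5000 + 0.4238 + 0.3750
  = 1.2988 bits
H(A,B) = -[(1/4)·log₂(1/4) + (5/8)·log₂(5/8) + (1/8)·log₂(1/8)]
  = 0.5000 + 0.4238 + 0.3750
  = 1.2988 bits

I(A;B) = H(A) + H(B) - H(A,B)
  = 1.2988 + 1.2988 - 1.2988
  = 1.2988 bits

Distribution 2 (S, T):
Marginal P(S) (row sums):
  P(S=0) = 5/64 + 35/64 = 5/8
  P(S=1) = 1/32 + 7/32 = 1/4
  P(S=2) = 1/64 + 7/64 = 1/8
Marginal P(T) (column sums):
  P(T=0) = 5/64 + 1/32 + 1/64 = 1/8
  P(T=1) = 35/64 + 7/32 + 7/64 = 7/8

H(S) = -[(5/8)·log₂(5/8) + (1/4)·log₂(1/4) + (1/8)·log₂(1/8)]
  = 0.4238 + 0.5000 + 0.3750
  = 1.2988 bits
H(T) = -[(1/8)·log₂(1/8) + (7/8)·log₂(7/8)]
  = 0.3750 + 0.1686
  = 0.5436 bits
H(S,T) = -[(5/64)·log₂(5/64) + (35/64)·log₂(35/64) + (1/32)·log₂(1/32) + (7/32)·log₂(7/32) + (1/64)·log₂(1/64) + (7/64)·log₂(7/64)]
  = 0.2873 + 0.4762 + 0.1563 + 0.4796 + 0.0938 + 0.3492
  = 1.8424 bits

I(S;T) = H(S) + H(T) - H(S,T)
  = 1.2988 + 0.5436 - 1.8424
  = 0.0000 bits

I(A;B) = 1.2988 bits > I(S;T) = 0.0000 bits, so (A, B) has the higher mutual information (stronger dependence).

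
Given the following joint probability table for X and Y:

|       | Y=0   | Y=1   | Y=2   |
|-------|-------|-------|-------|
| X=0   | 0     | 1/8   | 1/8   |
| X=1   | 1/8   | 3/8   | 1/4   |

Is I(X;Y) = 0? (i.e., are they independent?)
Marginal P(X) (row sums):
  P(X=0) = 0 + 1/8 + 1/8 = 1/4
  P(X=1) = 1/8 + 3/8 + 1/4 = 3/4
Marginal P(Y) (column sums):
  P(Y=0) = 0 + 1/8 = 1/8
  P(Y=1) = 1/8 + 3/8 = 1/2
  P(Y=2) = 1/8 + 1/4 = 3/8

X and Y are independent iff P(X=i,Y=j) = P(X=i)·P(Y=j) for every cell.
  P(X=0)·P(Y=0) = 1/4 × 1/8 = 1/32, but P(X=0,Y=0) = 0 ✗

No, X and Y are not independent. Quantitatively, I(X;Y) > 0:

H(X) = -[(1/4)·log₂(1/4) + (3/4)·log₂(3/4)]
  = 0.5000 + 0.3113
  = 0.8113 bits
H(Y) = -[(1/8)·log₂(1/8) + (1/2)·log₂(1/2) + (3/8)·log₂(3/8)]
  = 0.3750 + 0.5000 + 0.5306
  = 1.4056 bits
H(X,Y) = -[(1/8)·log₂(1/8) + (1/8)·log₂(1/8) + (1/8)·log₂(1/8) + (3/8)·log₂(3/8) + (1/4)·log₂(1/4)]
  = 0.3750 + 0.3750 + 0.3750 + 0.5306 + 0.5000
  = 2.1556 bits
I(X;Y) = H(X) + H(Y) - H(X,Y) = 0.8113 + 1.4056 - 2.1556 = 0.0613 bits > 0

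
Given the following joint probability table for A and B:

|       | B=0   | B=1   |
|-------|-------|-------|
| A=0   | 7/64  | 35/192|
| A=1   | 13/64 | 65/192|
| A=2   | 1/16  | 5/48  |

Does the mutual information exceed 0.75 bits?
Marginal P(A) (row sums):
  P(A=0) = 7/64 + 35/192 = 7/24
  P(A=1) = 13/64 + 65/192 = 13/24
  P(A=2) = 1/16 + 5/48 = 1/6
Marginal P(B) (column sums):
  P(B=0) = 7/64 + 13/64 + 1/16 = 3/8
  P(B=1) = 35/192 + 65/192 + 5/48 = 5/8

H(A) = -[(7/24)·log₂(7/24) + (13/24)·log₂(13/24) + (1/6)·log₂(1/6)]
  = 0.5185 + 0.4791 + 0.4308
  = 1.4284 bits
H(B) = -[(3/8)·log₂(3/8) + (5/8)·log₂(5/8)]
  = 0.5306 + 0.4238
  = 0.9544 bits
H(A,B) = -[(7/64)·log₂(7/64) + (35/192)·log₂(35/192) + (13/64)·log₂(13/64) + (65/192)·log₂(65/192) + (1/16)·log₂(1/16) + (5/48)·log₂(5/48)]
  = 0.3492 + 0.4476 + 0.4671 + 0.5290 + 0.2500 + 0.3399
  = 2.3828 bits

I(A;B) = H(A) + H(B) - H(A,B)
  = 1.4284 + 0.9544 - 2.3828
  = 0.0000 bits

No. I(A;B) = 0.0000 bits, which is ≤ 0.75 bits.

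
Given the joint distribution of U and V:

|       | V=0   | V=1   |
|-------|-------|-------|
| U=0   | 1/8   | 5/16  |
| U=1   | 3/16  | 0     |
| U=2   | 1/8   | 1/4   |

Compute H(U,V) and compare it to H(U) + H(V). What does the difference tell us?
Marginal P(U) (row sums):
  P(U=0) = 1/8 + 5/16 = 7/16
  P(U=1) = 3/16 + 0 = 3/16
  P(U=2) = 1/8 + 1/4 = 3/8
Marginal P(V) (column sums):
  P(V=0) = 1/8 + 3/16 + 1/8 = 7/16
  P(V=1) = 5/16 + 0 + 1/4 = 9/16

H(U,V) = -[(1/8)·log₂(1/8) + (5/16)·log₂(5/16) + (3/16)·log₂(3/16) + (1/8)·log₂(1/8) + (1/4)·log₂(1/4)]
  = 0.3750 + 0.5244 + 0.4528 + 0.3750 + 0.5000
  = 2.2272 bits
H(U) = -[(7/16)·log₂(7/16) + (3/16)·log₂(3/16) + (3/8)·log₂(3/8)]
  = 0.5218 + 0.4528 + 0.5306
  = 1.5052 bits
H(V) = -[(7/16)·log₂(7/16) + (9/16)·log₂(9/16)]
  = 0.5218 + 0.4669
  = 0.9887 bits

H(U) + H(V) = 1.5052 + 0.9887 = 2.4939 bits
Difference: H(U) + H(V) - H(U,V) = 2.4939 - 2.2272 = 0.2667 bits = I(U;V)

The difference is the mutual information; it is positive here, so U and V are dependent (knowing one reduces uncertainty about the other by 0.2667 bits).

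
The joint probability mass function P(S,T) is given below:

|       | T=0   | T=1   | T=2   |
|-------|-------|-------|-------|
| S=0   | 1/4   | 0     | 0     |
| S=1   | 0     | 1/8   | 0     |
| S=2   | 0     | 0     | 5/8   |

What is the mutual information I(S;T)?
Marginal P(S) (row sums):
  P(S=0) = 1/4 + 0 + 0 = 1/4
  P(S=1) = 0 + 1/8 + 0 = 1/8
  P(S=2) = 0 + 0 + 5/8 = 5/8
Marginal P(T) (column sums):
  P(T=0) = 1/4 + 0 + 0 = 1/4
  P(T=1) = 0 + 1/8 + 0 = 1/8
  P(T=2) = 0 + 0 + 5/8 = 5/8

H(S) = -[(1/4)·log₂(1/4) + (1/8)·log₂(1/8) + (5/8)·log₂(5/8)]
  = 0.5000 + 0.3750 + 0.4238
  = 1.2988 bits
H(T) = -[(1/4)·log₂(1/4) + (1/8)·log₂(1/8) + (5/8)·log₂(5/8)]
  = 0.5000 + 0.3750 + 0.4238
  = 1.2988 bits
H(S,T) = -[(1/4)·log₂(1/4) + (1/8)·log₂(1/8) + (5/8)·log₂(5/8)]
  = 0.5000 + 0.3750 + 0.4238
  = 1.2988 bits

I(S;T) = H(S) + H(T) - H(S,T)
  = 1.2988 + 1.2988 - 1.2988
  = 1.2988 bits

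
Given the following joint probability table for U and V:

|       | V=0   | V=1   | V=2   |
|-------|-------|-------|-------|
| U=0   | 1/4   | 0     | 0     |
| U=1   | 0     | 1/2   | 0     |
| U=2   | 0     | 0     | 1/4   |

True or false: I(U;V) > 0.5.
Marginal P(U) (row sums):
  P(U=0) = 1/4 + 0 + 0 = 1/4
  P(U=1) = 0 + 1/2 + 0 = 1/2
  P(U=2) = 0 + 0 + 1/4 = 1/4
Marginal P(V) (column sums):
  P(V=0) = 1/4 + 0 + 0 = 1/4
  P(V=1) = 0 + 1/2 + 0 = 1/2
  P(V=2) = 0 + 0 + 1/4 = 1/4

H(U) = -[(1/4)·log₂(1/4) + (1/2)·log₂(1/2) + (1/4)·log₂(1/4)]
  = 0.5000 + 0.5000 + 0.5000
  = 1.5000 bits
H(V) = -[(1/4)·log₂(1/4) + (1/2)·log₂(1/2) + (1/4)·log₂(1/4)]
  = 0.5000 + 0.5000 + 0.5000
  = 1.5000 bits
H(U,V) = -[(1/4)·log₂(1/4) + (1/2)·log₂(1/2) + (1/4)·log₂(1/4)]
  = 0.5000 + 0.5000 + 0.5000
  = 1.5000 bits

I(U;V) = H(U) + H(V) - H(U,V)
  = 1.5000 + 1.5000 - 1.5000
  = 1.5000 bits

True. I(U;V) = 1.5000 bits, which is > 0.5 bits.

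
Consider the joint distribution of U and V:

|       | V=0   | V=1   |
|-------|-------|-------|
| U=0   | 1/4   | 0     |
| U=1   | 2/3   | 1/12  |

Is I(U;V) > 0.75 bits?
Marginal P(U) (row sums):
  P(U=0) = 1/4 + 0 = 1/4
  P(U=1) = 2/3 + 1/12 = 3/4
Marginal P(V) (column sums):
  P(V=0) = 1/4 + 2/3 = 11/12
  P(V=1) = 0 + 1/12 = 1/12

H(U) = -[(1/4)·log₂(1/4) + (3/4)·log₂(3/4)]
  = 0.5000 + 0.3113
  = 0.8113 bits
H(V) = -[(11/12)·log₂(11/12) + (1/12)·log₂(1/12)]
  = 0.1151 + 0.2987
  = 0.4138 bits
H(U,V) = -[(1/4)·log₂(1/4) + (2/3)·log₂(2/3) + (1/12)·log₂(1/12)]
  = 0.5000 + 0.3900 + 0.2987
  = 1.1887 bits

I(U;V) = H(U) + H(V) - H(U,V)
  = 0.8113 + 0.4138 - 1.1887
  = 0.0364 bits

No. I(U;V) = 0.0364 bits, which is ≤ 0.75 bits.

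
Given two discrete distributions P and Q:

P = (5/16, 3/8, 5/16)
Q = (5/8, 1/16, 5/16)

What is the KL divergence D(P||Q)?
D(P||Q) = Σ P(i) log₂(P(i)/Q(i))
  i=0: (5/16) × log₂((5/16)/(5/8)) = (5/16) × log₂(1/2) = -0.3125
  i=1: (3/8) × log₂((3/8)/(1/16)) = (3/8) × log₂(6) = 0.9694
  i=2: (5/16) × log₂((5/16)/(5/16)) = (5/16) × log₂(1) = 0.0000
D(P||Q) = -0.3125 + 0.9694 + 0.0000
  = 0.6569 bits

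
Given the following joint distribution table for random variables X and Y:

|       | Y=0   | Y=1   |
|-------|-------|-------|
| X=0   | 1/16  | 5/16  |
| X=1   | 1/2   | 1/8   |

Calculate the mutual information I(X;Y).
Marginal P(X) (row sums):
  P(X=0) = 1/16 + 5/16 = 3/8
  P(X=1) = 1/2 + 1/8 = 5/8
Marginal P(Y) (column sums):
  P(Y=0) = 1/16 + 1/2 = 9/16
  P(Y=1) = 5/16 + 1/8 = 7/16

H(X) = -[(3/8)·log₂(3/8) + (5/8)·log₂(5/8)]
  = 0.5306 + 0.4238
  = 0.9544 bits
H(Y) = -[(9/16)·log₂(9/16) + (7/16)·log₂(7/16)]
  = 0.4669 + 0.5218
  = 0.9887 bits
H(X,Y) = -[(1/16)·log₂(1/16) + (5/16)·log₂(5/16) + (1/2)·log₂(1/2) + (1/8)·log₂(1/8)]
  = 0.2500 + 0.5244 + 0.5000 + 0.3750
  = 1.6494 bits

I(X;Y) = H(X) + H(Y) - H(X,Y)
  = 0.9544 + 0.9887 - 1.6494
  = 0.2937 bits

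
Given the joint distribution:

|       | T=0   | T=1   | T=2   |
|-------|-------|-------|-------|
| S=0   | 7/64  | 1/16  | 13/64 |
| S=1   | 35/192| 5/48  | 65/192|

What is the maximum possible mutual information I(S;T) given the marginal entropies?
The upper bound on mutual information is I(S;T) ≤ min(H(S), H(T)).

Marginal P(S) (row sums):
  P(S=0) = 7/64 + 1/16 + 13/64 = 3/8
  P(S=1) = 35/192 + 5/48 + 65/192 = 5/8
Marginal P(T) (column sums):
  P(T=0) = 7/64 + 35/192 = 7/24
  P(T=1) = 1/16 + 5/48 = 1/6
  P(T=2) = 13/64 + 65/192 = 13/24

H(S) = -[(3/8)·log₂(3/8) + (5/8)·log₂(5/8)]
  = 0.5306 + 0.4238
  = 0.9544 bits
H(T) = -[(7/24)·log₂(7/24) + (1/6)·log₂(1/6) + (13/24)·log₂(13/24)]
  = 0.5185 + 0.4308 + 0.4791
  = 1.4284 bits

Maximum possible I(S;T) = min(0.9544, 1.4284) = 0.9544 bits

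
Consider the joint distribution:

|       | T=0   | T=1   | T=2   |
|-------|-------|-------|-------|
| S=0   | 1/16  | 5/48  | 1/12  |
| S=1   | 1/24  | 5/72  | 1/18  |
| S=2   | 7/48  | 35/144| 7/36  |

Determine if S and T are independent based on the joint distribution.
Marginal P(S) (row sums):
  P(S=0) = 1/16 + 5/48 + 1/12 = 1/4
  P(S=1) = 1/24 + 5/72 + 1/18 = 1/6
  P(S=2) = 7/48 + 35/144 + 7/36 = 7/12
Marginal P(T) (column sums):
  P(T=0) = 1/16 + 1/24 + 7/48 = 1/4
  P(T=1) = 5/48 + 5/72 + 35/144 = 5/12
  P(T=2) = 1/12 + 1/18 + 7/36 = 1/3

S and T are independent iff P(S=i,T=j) = P(S=i)·P(T=j) for every cell.
  P(S=0)·P(T=0) = 1/4 × 1/4 = 1/16 = P(S=0,T=0) ✓
  P(S=0)·P(T=1) = 1/4 × 5/12 = 5/48 = P(S=0,T=1) ✓
  P(S=0)·P(T=2) = 1/4 × 1/3 = 1/12 = P(S=0,T=2) ✓
  P(S=1)·P(T=0) = 1/6 × 1/4 = 1/24 = P(S=1,T=0) ✓
  P(S=1)·P(T=1) = 1/6 × 5/12 = 5/72 = P(S=1,T=1) ✓
  P(S=1)·P(T=2) = 1/6 × 1/3 = 1/18 = P(S=1,T=2) ✓
  P(S=2)·P(T=0) = 7/12 × 1/4 = 7/48 = P(S=2,T=0) ✓
  P(S=2)·P(T=1) = 7/12 × 5/12 = 35/144 = P(S=2,T=1) ✓
  P(S=2)·P(T=2) = 7/12 × 1/3 = 7/36 = P(S=2,T=2) ✓

Yes, S and T are independent: every cell factors, so I(S;T) = 0 bits.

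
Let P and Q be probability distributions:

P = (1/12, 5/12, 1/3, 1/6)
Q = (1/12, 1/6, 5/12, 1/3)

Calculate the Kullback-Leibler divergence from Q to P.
D(P||Q) = Σ P(i) log₂(P(i)/Q(i))
  i=0: (1/12) × log₂((1/12)/(1/12)) = (1/12) × log₂(1) = 0.0000
  i=1: (5/12) × log₂((5/12)/(1/6)) = (5/12) × log₂(5/2) = 0.5508
  i=2: (1/3) × log₂((1/3)/(5/12)) = (1/3) × log₂(4/5) = -0.1073
  i=3: (1/6) × log₂((1/6)/(1/3)) = (1/6) × log₂(1/2) = -0.1667
D(P||Q) = 0.0000 + 0.5508 - 0.1073 - 0.1667
  = 0.2768 bits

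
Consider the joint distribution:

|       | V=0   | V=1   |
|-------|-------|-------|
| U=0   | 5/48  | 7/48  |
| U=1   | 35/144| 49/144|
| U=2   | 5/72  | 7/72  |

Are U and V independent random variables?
Marginal P(U) (row sums):
  P(U=0) = 5/48 + 7/48 = 1/4
  P(U=1) = 35/144 + 49/144 = 7/12
  P(U=2) = 5/72 + 7/72 = 1/6
Marginal P(V) (column sums):
  P(V=0) = 5/48 + 35/144 + 5/72 = 5/12
  P(V=1) = 7/48 + 49/144 + 7/72 = 7/12

U and V are independent iff P(U=i,V=j) = P(U=i)·P(V=j) for every cell.
  P(U=0)·P(V=0) = 1/4 × 5/12 = 5/48 = P(U=0,V=0) ✓
  P(U=0)·P(V=1) = 1/4 × 7/12 = 7/48 = P(U=0,V=1) ✓
  P(U=1)·P(V=0) = 7/12 × 5/12 = 35/144 = P(U=1,V=0) ✓
  P(U=1)·P(V=1) = 7/12 × 7/12 = 49/144 = P(U=1,V=1) ✓
  P(U=2)·P(V=0) = 1/6 × 5/12 = 5/72 = P(U=2,V=0) ✓
  P(U=2)·P(V=1) = 1/6 × 7/12 = 7/72 = P(U=2,V=1) ✓

Yes, U and V are independent: every cell factors, so I(U;V) = 0 bits.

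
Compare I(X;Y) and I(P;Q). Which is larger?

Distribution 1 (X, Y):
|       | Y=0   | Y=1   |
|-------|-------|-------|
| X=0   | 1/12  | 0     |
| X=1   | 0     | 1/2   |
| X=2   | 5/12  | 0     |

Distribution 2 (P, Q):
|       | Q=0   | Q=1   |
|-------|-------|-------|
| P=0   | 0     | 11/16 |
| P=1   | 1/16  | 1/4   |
Distribution 1 (X, Y):
Marginal P(X) (row sums):
  P(X=0) = 1/12 + 0 = 1/12
  P(X=1) = 0 + 1/2 = 1/2
  P(X=2) = 5/12 + 0 = 5/12
Marginal P(Y) (column sums):
  P(Y=0) = 1/12 + 0 + 5/12 = 1/2
  P(Y=1) = 0 + 1/2 + 0 = 1/2

H(X) = -[(1/12)·log₂(1/12) + (1/2)·log₂(1/2) + (5/12)·log₂(5/12)]
  = 0.2987 + 0.5000 + 0.5263
  = 1.3250 bits
H(Y) = -[(1/2)·log₂(1/2) + (1/2)·log₂(1/2)]
  = 0.5000 + 0.5000
  = 1.0000 bits
H(X,Y) = -[(1/12)·log₂(1/12) + (1/2)·log₂(1/2) + (5/12)·log₂(5/12)]
  = 0.2987 + 0.5000 + 0.5263
  = 1.3250 bits

I(X;Y) = H(X) + H(Y) - H(X,Y)
  = 1.3250 + 1.0000 - 1.3250
  = 1.0000 bits

Distribution 2 (P, Q):
Marginal P(P) (row sums):
  P(P=0) = 0 + 11/16 = 11/16
  P(P=1) = 1/16 + 1/4 = 5/16
Marginal P(Q) (column sums):
  P(Q=0) = 0 + 1/16 = 1/16
  P(Q=1) = 11/16 + 1/4 = 15/16

H(P) = -[(11/16)·log₂(11/16) + (5/16)·log₂(5/16)]
  = 0.3716 + 0.5244
  = 0.8960 bits
H(Q) = -[(1/16)·log₂(1/16) + (15/16)·log₂(15/16)]
  = 0.2500 + 0.0873
  = 0.3373 bits
H(P,Q) = -[(11/16)·log₂(11/16) + (1/16)·log₂(1/16) + (1/4)·log₂(1/4)]
  = 0.3716 + 0.2500 + 0.5000
  = 1.1216 bits

I(P;Q) = H(P) + H(Q) - H(P,Q)
  = 0.8960 + 0.3373 - 1.1216
  = 0.1117 bits

I(X;Y) = 1.0000 bits > I(P;Q) = 0.1117 bits, so (X, Y) has the higher mutual information (stronger dependence).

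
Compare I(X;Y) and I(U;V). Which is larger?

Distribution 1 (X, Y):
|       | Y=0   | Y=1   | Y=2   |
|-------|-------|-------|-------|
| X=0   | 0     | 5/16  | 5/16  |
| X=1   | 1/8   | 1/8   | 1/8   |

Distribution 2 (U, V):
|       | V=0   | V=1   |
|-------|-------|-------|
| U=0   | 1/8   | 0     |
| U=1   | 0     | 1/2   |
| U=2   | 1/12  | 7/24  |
Distribution 1 (X, Y):
Marginal P(X) (row sums):
  P(X=0) = 0 + 5/16 + 5/16 = 5/8
  P(X=1) = 1/8 + 1/8 + 1/8 = 3/8
Marginal P(Y) (column sums):
  P(Y=0) = 0 + 1/8 = 1/8
  P(Y=1) = 5/16 + 1/8 = 7/16
  P(Y=2) = 5/16 + 1/8 = 7/16

H(X) = -[(5/8)·log₂(5/8) + (3/8)·log₂(3/8)]
  = 0.4238 + 0.5306
  = 0.9544 bits
H(Y) = -[(1/8)·log₂(1/8) + (7/16)·log₂(7/16) + (7/16)·log₂(7/16)]
  = 0.3750 + 0.5218 + 0.5218
  = 1.4186 bits
H(X,Y) = -[(5/16)·log₂(5/16) + (5/16)·log₂(5/16) + (1/8)·log₂(1/8) + (1/8)·log₂(1/8) + (1/8)·log₂(1/8)]
  = 0.5244 + 0.5244 + 0.3750 + 0.3750 + 0.3750
  = 2.1738 bits

I(X;Y) = H(X) + H(Y) - H(X,Y)
  = 0.9544 + 1.4186 - 2.1738
  = 0.1992 bits

Distribution 2 (U, V):
Marginal P(U) (row sums):
  P(U=0) = 1/8 + 0 = 1/8
  P(U=1) = 0 + 1/2 = 1/2
  P(U=2) = 1/12 + 7/24 = 3/8
Marginal P(V) (column sums):
  P(V=0) = 1/8 + 0 + 1/12 = 5/24
  P(V=1) = 0 + 1/2 + 7/24 = 19/24

H(U) = -[(1/8)·log₂(1/8) + (1/2)·log₂(1/2) + (3/8)·log₂(3/8)]
  = 0.3750 + 0.5000 + 0.5306
  = 1.4056 bits
H(V) = -[(5/24)·log₂(5/24) + (19/24)·log₂(19/24)]
  = 0.4715 + 0.2668
  = 0.7383 bits
H(U,V) = -[(1/8)·log₂(1/8) + (1/2)·log₂(1/2) + (1/12)·log₂(1/12) + (7/24)·log₂(7/24)]
  = 0.3750 + 0.5000 + 0.2987 + 0.5185
  = 1.6922 bits

I(U;V) = H(U) + H(V) - H(U,V)
  = 1.4056 + 0.7383 - 1.6922
  = 0.4517 bits

I(U;V) = 0.4517 bits > I(X;Y) = 0.1992 bits, so (U, V) has the higher mutual information (stronger dependence).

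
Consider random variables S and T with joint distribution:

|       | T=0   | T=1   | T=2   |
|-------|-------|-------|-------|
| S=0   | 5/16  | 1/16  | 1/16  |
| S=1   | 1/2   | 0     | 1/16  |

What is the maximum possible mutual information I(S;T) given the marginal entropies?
The upper bound on mutual information is I(S;T) ≤ min(H(S), H(T)).

Marginal P(S) (row sums):
  P(S=0) = 5/16 + 1/16 + 1/16 = 7/16
  P(S=1) = 1/2 + 0 + 1/16 = 9/16
Marginal P(T) (column sums):
  P(T=0) = 5/16 + 1/2 = 13/16
  P(T=1) = 1/16 + 0 = 1/16
  P(T=2) = 1/16 + 1/16 = 1/8

H(S) = -[(7/16)·log₂(7/16) + (9/16)·log₂(9/16)]
  = 0.5218 + 0.4669
  = 0.9887 bits
H(T) = -[(13/16)·log₂(13/16) + (1/16)·log₂(1/16) + (1/8)·log₂(1/8)]
  = 0.2434 + 0.2500 + 0.3750
  = 0.8684 bits

Maximum possible I(S;T) = min(0.9887, 0.8684) = 0.8684 bits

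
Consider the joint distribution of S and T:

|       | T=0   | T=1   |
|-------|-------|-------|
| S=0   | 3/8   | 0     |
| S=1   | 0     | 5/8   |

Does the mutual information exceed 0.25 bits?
Marginal P(S) (row sums):
  P(S=0) = 3/8 + 0 = 3/8
  P(S=1) = 0 + 5/8 = 5/8
Marginal P(T) (column sums):
  P(T=0) = 3/8 + 0 = 3/8
  P(T=1) = 0 + 5/8 = 5/8

H(S) = -[(3/8)·log₂(3/8) + (5/8)·log₂(5/8)]
  = 0.5306 + 0.4238
  = 0.9544 bits
H(T) = -[(3/8)·log₂(3/8) + (5/8)·log₂(5/8)]
  = 0.5306 + 0.4238
  = 0.9544 bits
H(S,T) = -[(3/8)·log₂(3/8) + (5/8)·log₂(5/8)]
  = 0.5306 + 0.4238
  = 0.9544 bits

I(S;T) = H(S) + H(T) - H(S,T)
  = 0.9544 + 0.9544 - 0.9544
  = 0.9544 bits

Yes. I(S;T) = 0.9544 bits, which is > 0.25 bits.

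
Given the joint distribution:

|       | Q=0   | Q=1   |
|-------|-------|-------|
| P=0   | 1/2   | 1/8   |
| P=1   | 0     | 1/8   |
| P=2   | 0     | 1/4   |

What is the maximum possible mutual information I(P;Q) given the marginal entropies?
The upper bound on mutual information is I(P;Q) ≤ min(H(P), H(Q)).

Marginal P(P) (row sums):
  P(P=0) = 1/2 + 1/8 = 5/8
  P(P=1) = 0 + 1/8 = 1/8
  P(P=2) = 0 + 1/4 = 1/4
Marginal P(Q) (column sums):
  P(Q=0) = 1/2 + 0 + 0 = 1/2
  P(Q=1) = 1/8 + 1/8 + 1/4 = 1/2

H(P) = -[(5/8)·log₂(5/8) + (1/8)·log₂(1/8) + (1/4)·log₂(1/4)]
  = 0.4238 + 0.3750 + 0.5000
  = 1.2988 bits
H(Q) = -[(1/2)·log₂(1/2) + (1/2)·log₂(1/2)]
  = 0.5000 + 0.5000
  = 1.0000 bits

Maximum possible I(P;Q) = min(1.2988, 1.0000) = 1.0000 bits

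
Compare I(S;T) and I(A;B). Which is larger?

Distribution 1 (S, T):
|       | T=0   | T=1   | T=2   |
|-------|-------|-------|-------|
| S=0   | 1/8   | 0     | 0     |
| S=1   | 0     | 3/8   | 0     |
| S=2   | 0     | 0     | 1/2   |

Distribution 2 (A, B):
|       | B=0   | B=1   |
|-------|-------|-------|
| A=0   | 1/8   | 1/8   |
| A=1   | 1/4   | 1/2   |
Distribution 1 (S, T):
Marginal P(S) (row sums):
  P(S=0) = 1/8 + 0 + 0 = 1/8
  P(S=1) = 0 + 3/8 + 0 = 3/8
  P(S=2) = 0 + 0 + 1/2 = 1/2
Marginal P(T) (column sums):
  P(T=0) = 1/8 + 0 + 0 = 1/8
  P(T=1) = 0 + 3/8 + 0 = 3/8
  P(T=2) = 0 + 0 + 1/2 = 1/2

H(S) = -[(1/8)·log₂(1/8) + (3/8)·log₂(3/8) + (1/2)·log₂(1/2)]
  = 0.3750 + 0.5306 + 0.5000
  = 1.4056 bits
H(T) = -[(1/8)·log₂(1/8) + (3/8)·log₂(3/8) + (1/2)·log₂(1/2)]
  = 0.3750 + 0.5306 + 0.5000
  = 1.4056 bits
H(S,T) = -[(1/8)·log₂(1/8) + (3/8)·log₂(3/8) + (1/2)·log₂(1/2)]
  = 0.3750 + 0.5306 + 0.5000
  = 1.4056 bits

I(S;T) = H(S) + H(T) - H(S,T)
  = 1.4056 + 1.4056 - 1.4056
  = 1.4056 bits

Distribution 2 (A, B):
Marginal P(A) (row sums):
  P(A=0) = 1/8 + 1/8 = 1/4
  P(A=1) = 1/4 + 1/2 = 3/4
Marginal P(B) (column sums):
  P(B=0) = 1/8 + 1/4 = 3/8
  P(B=1) = 1/8 + 1/2 = 5/8

H(A) = -[(1/4)·log₂(1/4) + (3/4)·log₂(3/4)]
  = 0.5000 + 0.3113
  = 0.8113 bits
H(B) = -[(3/8)·log₂(3/8) + (5/8)·log₂(5/8)]
  = 0.5306 + 0.4238
  = 0.9544 bits
H(A,B) = -[(1/8)·log₂(1/8) + (1/8)·log₂(1/8) + (1/4)·log₂(1/4) + (1/2)·log₂(1/2)]
  = 0.3750 + 0.3750 + 0.5000 + 0.5000
  = 1.7500 bits

I(A;B) = H(A) + H(B) - H(A,B)
  = 0.8113 + 0.9544 - 1.7500
  = 0.0157 bits

I(S;T) = 1.4056 bits > I(A;B) = 0.0157 bits, so (S, T) has the higher mutual information (stronger dependence).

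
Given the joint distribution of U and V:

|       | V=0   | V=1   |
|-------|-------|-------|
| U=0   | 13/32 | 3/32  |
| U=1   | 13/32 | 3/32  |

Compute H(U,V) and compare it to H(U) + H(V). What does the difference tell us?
Marginal P(U) (row sums):
  P(U=0) = 13/32 + 3/32 = 1/2
  P(U=1) = 13/32 + 3/32 = 1/2
Marginal P(V) (column sums):
  P(V=0) = 13/32 + 13/32 = 13/16
  P(V=1) = 3/32 + 3/32 = 3/16

H(U,V) = -[(13/32)·log₂(13/32) + (3/32)·log₂(3/32) + (13/32)·log₂(13/32) + (3/32)·log₂(3/32)]
  = 0.5279 + 0.3202 + 0.5279 + 0.3202
  = 1.6962 bits
H(U) = -[(1/2)·log₂(1/2) + (1/2)·log₂(1/2)]
  = 0.5000 + 0.5000
  = 1.0000 bits
H(V) = -[(13/16)·log₂(13/16) + (3/16)·log₂(3/16)]
  = 0.2434 + 0.4528
  = 0.6962 bits

H(U) + H(V) = 1.0000 + 0.6962 = 1.6962 bits
Difference: H(U) + H(V) - H(U,V) = 1.6962 - 1.6962 = 0.0000 bits = I(U;V)

The difference is the mutual information; it is 0 here, so U and V are independent (the joint entropy equals the sum of the marginal entropies).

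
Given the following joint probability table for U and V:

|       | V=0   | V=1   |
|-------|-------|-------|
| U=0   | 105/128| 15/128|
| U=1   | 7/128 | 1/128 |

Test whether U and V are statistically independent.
Marginal P(U) (row sums):
  P(U=0) = 105/128 + 15/128 = 15/16
  P(U=1) = 7/128 + 1/128 = 1/16
Marginal P(V) (column sums):
  P(V=0) = 105/128 + 7/128 = 7/8
  P(V=1) = 15/128 + 1/128 = 1/8

U and V are independent iff P(U=i,V=j) = P(U=i)·P(V=j) for every cell.
  P(U=0)·P(V=0) = 15/16 × 7/8 = 105/128 = P(U=0,V=0) ✓
  P(U=0)·P(V=1) = 15/16 × 1/8 = 15/128 = P(U=0,V=1) ✓
  P(U=1)·P(V=0) = 1/16 × 7/8 = 7/128 = P(U=1,V=0) ✓
  P(U=1)·P(V=1) = 1/16 × 1/8 = 1/128 = P(U=1,V=1) ✓

Yes, U and V are independent: every cell factors, so I(U;V) = 0 bits.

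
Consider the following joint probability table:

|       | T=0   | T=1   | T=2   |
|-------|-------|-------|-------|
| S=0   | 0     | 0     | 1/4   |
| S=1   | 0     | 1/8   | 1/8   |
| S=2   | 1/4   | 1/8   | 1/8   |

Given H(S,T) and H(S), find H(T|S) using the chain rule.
From the chain rule: H(S,T) = H(S) + H(T|S)
Therefore: H(T|S) = H(S,T) - H(S)

H(S,T) = -[(1/4)·log₂(1/4) + (1/8)·log₂(1/8) + (1/8)·log₂(1/8) + (1/4)·log₂(1/4) + (1/8)·log₂(1/8) + (1/8)·log₂(1/8)]
  = 0.5000 + 0.3750 + 0.3750 + 0.5000 + 0.3750 + 0.3750
  = 2.5000 bits
Marginal P(S) (row sums):
  P(S=0) = 0 + 0 + 1/4 = 1/4
  P(S=1) = 0 + 1/8 + 1/8 = 1/4
  P(S=2) = 1/4 + 1/8 + 1/8 = 1/2
H(S) = -[(1/4)·log₂(1/4) + (1/4)·log₂(1/4) + (1/2)·log₂(1/2)]
  = 0.5000 + 0.5000 + 0.5000
  = 1.5000 bits

H(T|S) = 2.5000 - 1.5000 = 1.0000 bits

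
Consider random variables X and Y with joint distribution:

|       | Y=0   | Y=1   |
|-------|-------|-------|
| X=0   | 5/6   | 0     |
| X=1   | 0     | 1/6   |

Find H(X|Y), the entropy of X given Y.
Marginal P(Y) (column sums):
  P(Y=0) = 5/6 + 0 = 5/6
  P(Y=1) = 0 + 1/6 = 1/6

H(X|Y) = -Σ P(X,Y)·log₂ P(X|Y), where P(X|Y) = P(X,Y) / P(Y)
  (cells with P(X,Y) = 0 contribute 0)
  (X=0,Y=0): P(X|Y) = (5/6)/(5/6) = 1;  -(5/6)·log₂(1) = 0.0000
  (X=1,Y=1): P(X|Y) = (1/6)/(1/6) = 1;  -(1/6)·log₂(1) = 0.0000
H(X|Y) = 0.0000 + 0.0000
  = 0.0000 bits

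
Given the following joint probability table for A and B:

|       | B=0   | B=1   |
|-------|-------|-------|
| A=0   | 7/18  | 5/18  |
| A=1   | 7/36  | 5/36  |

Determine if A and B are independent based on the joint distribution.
Marginal P(A) (row sums):
  P(A=0) = 7/18 + 5/18 = 2/3
  P(A=1) = 7/36 + 5/36 = 1/3
Marginal P(B) (column sums):
  P(B=0) = 7/18 + 7/36 = 7/12
  P(B=1) = 5/18 + 5/36 = 5/12

A and B are independent iff P(A=i,B=j) = P(A=i)·P(B=j) for every cell.
  P(A=0)·P(B=0) = 2/3 × 7/12 = 7/18 = P(A=0,B=0) ✓
  P(A=0)·P(B=1) = 2/3 × 5/12 = 5/18 = P(A=0,B=1) ✓
  P(A=1)·P(B=0) = 1/3 × 7/12 = 7/36 = P(A=1,B=0) ✓
  P(A=1)·P(B=1) = 1/3 × 5/12 = 5/36 = P(A=1,B=1) ✓

Yes, A and B are independent: every cell factors, so I(A;B) = 0 bits.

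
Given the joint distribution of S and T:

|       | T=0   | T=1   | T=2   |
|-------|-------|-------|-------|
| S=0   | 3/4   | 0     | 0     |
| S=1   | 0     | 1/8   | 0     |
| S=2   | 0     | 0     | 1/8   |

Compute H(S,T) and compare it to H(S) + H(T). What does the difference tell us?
Marginal P(S) (row sums):
  P(S=0) = 3/4 + 0 + 0 = 3/4
  P(S=1) = 0 + 1/8 + 0 = 1/8
  P(S=2) = 0 + 0 + 1/8 = 1/8
Marginal P(T) (column sums):
  P(T=0) = 3/4 + 0 + 0 = 3/4
  P(T=1) = 0 + 1/8 + 0 = 1/8
  P(T=2) = 0 + 0 + 1/8 = 1/8

H(S,T) = -[(3/4)·log₂(3/4) + (1/8)·log₂(1/8) + (1/8)·log₂(1/8)]
  = 0.3113 + 0.3750 + 0.3750
  = 1.0613 bits
H(S) = -[(3/4)·log₂(3/4) + (1/8)·log₂(1/8) + (1/8)·log₂(1/8)]
  = 0.3113 + 0.3750 + 0.3750
  = 1.0613 bits
H(T) = -[(3/4)·log₂(3/4) + (1/8)·log₂(1/8) + (1/8)·log₂(1/8)]
  = 0.3113 + 0.3750 + 0.3750
  = 1.0613 bits

H(S) + H(T) = 1.0613 + 1.0613 = 2.1226 bits
Difference: H(S) + H(T) - H(S,T) = 2.1226 - 1.0613 = 1.0613 bits = I(S;T)

The difference is the mutual information; it is positive here, so S and T are dependent (knowing one reduces uncertainty about the other by 1.0613 bits).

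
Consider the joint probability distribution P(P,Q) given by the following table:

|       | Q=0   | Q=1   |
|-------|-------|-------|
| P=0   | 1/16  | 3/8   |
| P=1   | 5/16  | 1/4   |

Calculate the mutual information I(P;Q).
Marginal P(P) (row sums):
  P(P=0) = 1/16 + 3/8 = 7/16
  P(P=1) = 5/16 + 1/4 = 9/16
Marginal P(Q) (column sums):
  P(Q=0) = 1/16 + 5/16 = 3/8
  P(Q=1) = 3/8 + 1/4 = 5/8

H(P) = -[(7/16)·log₂(7/16) + (9/16)·log₂(9/16)]
  = 0.5218 + 0.4669
  = 0.9887 bits
H(Q) = -[(3/8)·log₂(3/8) + (5/8)·log₂(5/8)]
  = 0.5306 + 0.4238
  = 0.9544 bits
H(P,Q) = -[(1/16)·log₂(1/16) + (3/8)·log₂(3/8) + (5/16)·log₂(5/16) + (1/4)·log₂(1/4)]
  = 0.2500 + 0.5306 + 0.5244 + 0.5000
  = 1.8050 bits

I(P;Q) = H(P) + H(Q) - H(P,Q)
  = 0.9887 + 0.9544 - 1.8050
  = 0.1381 bits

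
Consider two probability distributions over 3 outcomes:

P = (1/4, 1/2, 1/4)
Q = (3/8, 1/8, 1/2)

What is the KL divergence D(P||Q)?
D(P||Q) = Σ P(i) log₂(P(i)/Q(i))
  i=0: (1/4) × log₂((1/4)/(3/8)) = (1/4) × log₂(2/3) = -0.1462
  i=1: (1/2) × log₂((1/2)/(1/8)) = (1/2) × log₂(4) = 1.0000
  i=2: (1/4) × log₂((1/4)/(1/2)) = (1/4) × log₂(1/2) = -0.2500
D(P||Q) = -0.1462 + 1.0000 - 0.2500
  = 0.6038 bits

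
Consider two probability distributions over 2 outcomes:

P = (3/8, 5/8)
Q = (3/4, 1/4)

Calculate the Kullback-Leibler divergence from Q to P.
D(P||Q) = Σ P(i) log₂(P(i)/Q(i))
  i=0: (3/8) × log₂((3/8)/(3/4)) = (3/8) × log₂(1/2) = -0.3750
  i=1: (5/8) × log₂((5/8)/(1/4)) = (5/8) × log₂(5/2) = 0.8262
D(P||Q) = -0.3750 + 0.8262
  = 0.4512 bits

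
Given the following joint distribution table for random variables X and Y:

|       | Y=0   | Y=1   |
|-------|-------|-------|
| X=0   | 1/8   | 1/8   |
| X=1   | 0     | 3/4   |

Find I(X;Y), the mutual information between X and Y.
Marginal P(X) (row sums):
  P(X=0) = 1/8 + 1/8 = 1/4
  P(X=1) = 0 + 3/4 = 3/4
Marginal P(Y) (column sums):
  P(Y=0) = 1/8 + 0 = 1/8
  P(Y=1) = 1/8 + 3/4 = 7/8

H(X) = -[(1/4)·log₂(1/4) + (3/4)·log₂(3/4)]
  = 0.5000 + 0.3113
  = 0.8113 bits
H(Y) = -[(1/8)·log₂(1/8) + (7/8)·log₂(7/8)]
  = 0.3750 + 0.1686
  = 0.5436 bits
H(X,Y) = -[(1/8)·log₂(1/8) + (1/8)·log₂(1/8) + (3/4)·log₂(3/4)]
  = 0.3750 + 0.3750 + 0.3113
  = 1.0613 bits

I(X;Y) = H(X) + H(Y) - H(X,Y)
  = 0.8113 + 0.5436 - 1.0613
  = 0.2936 bits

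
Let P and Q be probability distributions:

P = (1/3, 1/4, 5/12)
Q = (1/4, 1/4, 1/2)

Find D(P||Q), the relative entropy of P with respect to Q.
D(P||Q) = Σ P(i) log₂(P(i)/Q(i))
  i=0: (1/3) × log₂((1/3)/(1/4)) = (1/3) × log₂(4/3) = 0.1383
  i=1: (1/4) × log₂((1/4)/(1/4)) = (1/4) × log₂(1) = 0.0000
  i=2: (5/12) × log₂((5/12)/(1/2)) = (5/12) × log₂(5/6) = -0.1096
D(P||Q) = 0.1383 + 0.0000 - 0.1096
  = 0.0287 bits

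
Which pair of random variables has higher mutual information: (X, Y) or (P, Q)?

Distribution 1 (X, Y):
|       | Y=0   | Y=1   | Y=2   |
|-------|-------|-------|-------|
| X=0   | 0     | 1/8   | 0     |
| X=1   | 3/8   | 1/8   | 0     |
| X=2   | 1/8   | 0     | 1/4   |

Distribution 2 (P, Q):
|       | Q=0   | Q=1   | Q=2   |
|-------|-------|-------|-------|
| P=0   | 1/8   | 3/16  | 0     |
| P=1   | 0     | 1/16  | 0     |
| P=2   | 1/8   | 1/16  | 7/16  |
Distribution 1 (X, Y):
Marginal P(X) (row sums):
  P(X=0) = 0 + 1/8 + 0 = 1/8
  P(X=1) = 3/8 + 1/8 + 0 = 1/2
  P(X=2) = 1/8 + 0 + 1/4 = 3/8
Marginal P(Y) (column sums):
  P(Y=0) = 0 + 3/8 + 1/8 = 1/2
  P(Y=1) = 1/8 + 1/8 + 0 = 1/4
  P(Y=2) = 0 + 0 + 1/4 = 1/4

H(X) = -[(1/8)·log₂(1/8) + (1/2)·log₂(1/2) + (3/8)·log₂(3/8)]
  = 0.3750 + 0.5000 + 0.5306
  = 1.4056 bits
H(Y) = -[(1/2)·log₂(1/2) + (1/4)·log₂(1/4) + (1/4)·log₂(1/4)]
  = 0.5000 + 0.5000 + 0.5000
  = 1.5000 bits
H(X,Y) = -[(1/8)·log₂(1/8) + (3/8)·log₂(3/8) + (1/8)·log₂(1/8) + (1/8)·log₂(1/8) + (1/4)·log₂(1/4)]
  = 0.3750 + 0.5306 + 0.3750 + 0.3750 + 0.5000
  = 2.1556 bits

I(X;Y) = H(X) + H(Y) - H(X,Y)
  = 1.4056 + 1.5000 - 2.1556
  = 0.7500 bits

Distribution 2 (P, Q):
Marginal P(P) (row sums):
  P(P=0) = 1/8 + 3/16 + 0 = 5/16
  P(P=1) = 0 + 1/16 + 0 = 1/16
  P(P=2) = 1/8 + 1/16 + 7/16 = 5/8
Marginal P(Q) (column sums):
  P(Q=0) = 1/8 + 0 + 1/8 = 1/4
  P(Q=1) = 3/16 + 1/16 + 1/16 = 5/16
  P(Q=2) = 0 + 0 + 7/16 = 7/16

H(P) = -[(5/16)·log₂(5/16) + (1/16)·log₂(1/16) + (5/8)·log₂(5/8)]
  = 0.5244 + 0.2500 + 0.4238
  = 1.1982 bits
H(Q) = -[(1/4)·log₂(1/4) + (5/16)·log₂(5/16) + (7/16)·log₂(7/16)]
  = 0.5000 + 0.5244 + 0.5218
  = 1.5462 bits
H(P,Q) = -[(1/8)·log₂(1/8) + (3/16)·log₂(3/16) + (1/16)·log₂(1/16) + (1/8)·log₂(1/8) + (1/16)·log₂(1/16) + (7/16)·log₂(7/16)]
  = 0.3750 + 0.4528 + 0.2500 + 0.3750 + 0.2500 + 0.5218
  = 2.2246 bits

I(P;Q) = H(P) + H(Q) - H(P,Q)
  = 1.1982 + 1.5462 - 2.2246
  = 0.5198 bits

I(X;Y) = 0.7500 bits > I(P;Q) = 0.5198 bits, so (X, Y) has the higher mutual information (stronger dependence).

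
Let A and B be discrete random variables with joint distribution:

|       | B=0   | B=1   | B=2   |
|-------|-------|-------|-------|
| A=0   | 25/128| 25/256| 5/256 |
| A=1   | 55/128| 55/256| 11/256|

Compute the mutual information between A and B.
Marginal P(A) (row sums):
  P(A=0) = 25/128 + 25/256 + 5/256 = 5/16
  P(A=1) = 55/128 + 55/256 + 11/256 = 11/16
Marginal P(B) (column sums):
  P(B=0) = 25/128 + 55/128 = 5/8
  P(B=1) = 25/256 + 55/256 = 5/16
  P(B=2) = 5/256 + 11/256 = 1/16

H(A) = -[(5/16)·log₂(5/16) + (11/16)·log₂(11/16)]
  = 0.5244 + 0.3716
  = 0.8960 bits
H(B) = -[(5/8)·log₂(5/8) + (5/16)·log₂(5/16) + (1/16)·log₂(1/16)]
  = 0.4238 + 0.5244 + 0.2500
  = 1.1982 bits
H(A,B) = -[(25/128)·log₂(25/128) + (25/256)·log₂(25/256) + (5/256)·log₂(5/256) + (55/128)·log₂(55/128) + (55/256)·log₂(55/256) + (11/256)·log₂(11/256)]
  = 0.4602 + 0.3277 + 0.1109 + 0.5236 + 0.4767 + 0.1951
  = 2.0942 bits

I(A;B) = H(A) + H(B) - H(A,B)
  = 0.8960 + 1.1982 - 2.0942
  = 0.0000 bits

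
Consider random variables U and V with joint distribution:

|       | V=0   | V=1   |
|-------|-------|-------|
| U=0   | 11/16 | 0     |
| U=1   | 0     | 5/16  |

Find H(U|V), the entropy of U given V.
Marginal P(V) (column sums):
  P(V=0) = 11/16 + 0 = 11/16
  P(V=1) = 0 + 5/16 = 5/16

H(U|V) = -Σ P(U,V)·log₂ P(U|V), where P(U|V) = P(U,V) / P(V)
  (cells with P(U,V) = 0 contribute 0)
  (U=0,V=0): P(U|V) = (11/16)/(11/16) = 1;  -(11/16)·log₂(1) = 0.0000
  (U=1,V=1): P(U|V) = (5/16)/(5/16) = 1;  -(5/16)·log₂(1) = 0.0000
H(U|V) = 0.0000 + 0.0000
  = 0.0000 bits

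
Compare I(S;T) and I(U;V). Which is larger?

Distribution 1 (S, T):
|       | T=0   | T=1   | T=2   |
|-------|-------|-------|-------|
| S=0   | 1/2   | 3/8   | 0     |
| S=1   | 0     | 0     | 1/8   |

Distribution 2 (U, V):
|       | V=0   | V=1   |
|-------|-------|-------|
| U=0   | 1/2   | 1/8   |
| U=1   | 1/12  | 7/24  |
Distribution 1 (S, T):
Marginal P(S) (row sums):
  P(S=0) = 1/2 + 3/8 + 0 = 7/8
  P(S=1) = 0 + 0 + 1/8 = 1/8
Marginal P(T) (column sums):
  P(T=0) = 1/2 + 0 = 1/2
  P(T=1) = 3/8 + 0 = 3/8
  P(T=2) = 0 + 1/8 = 1/8

H(S) = -[(7/8)·log₂(7/8) + (1/8)·log₂(1/8)]
  = 0.1686 + 0.3750
  = 0.5436 bits
H(T) = -[(1/2)·log₂(1/2) + (3/8)·log₂(3/8) + (1/8)·log₂(1/8)]
  = 0.5000 + 0.5306 + 0.3750
  = 1.4056 bits
H(S,T) = -[(1/2)·log₂(1/2) + (3/8)·log₂(3/8) + (1/8)·log₂(1/8)]
  = 0.5000 + 0.5306 + 0.3750
  = 1.4056 bits

I(S;T) = H(S) + H(T) - H(S,T)
  = 0.5436 + 1.4056 - 1.4056
  = 0.5436 bits

Distribution 2 (U, V):
Marginal P(U) (row sums):
  P(U=0) = 1/2 + 1/8 = 5/8
  P(U=1) = 1/12 + 7/24 = 3/8
Marginal P(V) (column sums):
  P(V=0) = 1/2 + 1/12 = 7/12
  P(V=1) = 1/8 + 7/24 = 5/12

H(U) = -[(5/8)·log₂(5/8) + (3/8)·log₂(3/8)]
  = 0.4238 + 0.5306
  = 0.9544 bits
H(V) = -[(7/12)·log₂(7/12) + (5/12)·log₂(5/12)]
  = 0.4536 + 0.5263
  = 0.9799 bits
H(U,V) = -[(1/2)·log₂(1/2) + (1/8)·log₂(1/8) + (1/12)·log₂(1/12) + (7/24)·log₂(7/24)]
  = 0.5000 + 0.3750 + 0.2987 + 0.5185
  = 1.6922 bits

I(U;V) = H(U) + H(V) - H(U,V)
  = 0.9544 + 0.9799 - 1.6922
  = 0.2421 bits

I(S;T) = 0.5436 bits > I(U;V) = 0.2421 bits, so (S, T) has the higher mutual information (stronger dependence).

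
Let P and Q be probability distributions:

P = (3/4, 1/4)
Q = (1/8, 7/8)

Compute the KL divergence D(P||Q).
D(P||Q) = Σ P(i) log₂(P(i)/Q(i))
  i=0: (3/4) × log₂((3/4)/(1/8)) = (3/4) × log₂(6) = 1.9387
  i=1: (1/4) × log₂((1/4)/(7/8)) = (1/4) × log₂(2/7) = -0.4518
D(P||Q) = 1.9387 - 0.4518
  = 1.4869 bits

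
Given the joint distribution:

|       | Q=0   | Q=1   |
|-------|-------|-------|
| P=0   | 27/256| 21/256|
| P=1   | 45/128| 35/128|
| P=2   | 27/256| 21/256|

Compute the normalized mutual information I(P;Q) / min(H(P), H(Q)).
Marginal P(P) (row sums):
  P(P=0) = 27/256 + 21/256 = 3/16
  P(P=1) = 45/128 + 35/128 = 5/8
  P(P=2) = 27/256 + 21/256 = 3/16
Marginal P(Q) (column sums):
  P(Q=0) = 27/256 + 45/128 + 27/256 = 9/16
  P(Q=1) = 21/256 + 35/128 + 21/256 = 7/16

H(P) = -[(3/16)·log₂(3/16) + (5/8)·log₂(5/8) + (3/16)·log₂(3/16)]
  = 0.4528 + 0.4238 + 0.4528
  = 1.3294 bits
H(Q) = -[(9/16)·log₂(9/16) + (7/16)·log₂(7/16)]
  = 0.4669 + 0.5218
  = 0.9887 bits
H(P,Q) = -[(27/256)·log₂(27/256) + (21/256)·log₂(21/256) + (45/128)·log₂(45/128) + (35/128)·log₂(35/128) + (27/256)·log₂(27/256) + (21/256)·log₂(21/256)]
  = 0.3423 + 0.2959 + 0.5302 + 0.5115 + 0.3423 + 0.2959
  = 2.3181 bits

I(P;Q) = H(P) + H(Q) - H(P,Q)
  = 1.3294 + 0.9887 - 2.3181
  = 0.0000 bits

min(H(P), H(Q)) = min(1.3294, 0.9887) = 0.9887 bits
Normalized MI = 0.0000 / 0.9887 = 0.0000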